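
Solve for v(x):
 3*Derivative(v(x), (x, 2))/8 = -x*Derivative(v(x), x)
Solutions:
 v(x) = C1 + C2*erf(2*sqrt(3)*x/3)


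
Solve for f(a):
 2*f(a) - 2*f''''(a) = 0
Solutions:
 f(a) = C1*exp(-a) + C2*exp(a) + C3*sin(a) + C4*cos(a)


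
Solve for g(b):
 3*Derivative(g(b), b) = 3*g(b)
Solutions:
 g(b) = C1*exp(b)


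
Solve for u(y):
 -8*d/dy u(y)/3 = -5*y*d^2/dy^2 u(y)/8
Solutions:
 u(y) = C1 + C2*y^(79/15)


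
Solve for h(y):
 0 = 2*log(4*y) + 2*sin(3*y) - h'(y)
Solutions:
 h(y) = C1 + 2*y*log(y) - 2*y + 4*y*log(2) - 2*cos(3*y)/3


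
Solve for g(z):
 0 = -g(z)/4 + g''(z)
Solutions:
 g(z) = C1*exp(-z/2) + C2*exp(z/2)


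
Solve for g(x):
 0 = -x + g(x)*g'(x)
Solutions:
 g(x) = -sqrt(C1 + x^2)
 g(x) = sqrt(C1 + x^2)


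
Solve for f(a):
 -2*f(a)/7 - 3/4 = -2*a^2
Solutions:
 f(a) = 7*a^2 - 21/8


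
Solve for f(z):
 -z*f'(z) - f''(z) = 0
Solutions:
 f(z) = C1 + C2*erf(sqrt(2)*z/2)


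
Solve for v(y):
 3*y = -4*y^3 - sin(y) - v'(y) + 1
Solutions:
 v(y) = C1 - y^4 - 3*y^2/2 + y + cos(y)


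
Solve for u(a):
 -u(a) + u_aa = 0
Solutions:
 u(a) = C1*exp(-a) + C2*exp(a)


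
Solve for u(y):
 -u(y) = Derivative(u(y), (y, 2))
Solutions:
 u(y) = C1*sin(y) + C2*cos(y)


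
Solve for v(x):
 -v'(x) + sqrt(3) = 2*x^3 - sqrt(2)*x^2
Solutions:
 v(x) = C1 - x^4/2 + sqrt(2)*x^3/3 + sqrt(3)*x


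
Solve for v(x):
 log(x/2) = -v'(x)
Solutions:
 v(x) = C1 - x*log(x) + x*log(2) + x


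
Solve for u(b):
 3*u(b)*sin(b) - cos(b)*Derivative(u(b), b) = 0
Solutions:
 u(b) = C1/cos(b)^3


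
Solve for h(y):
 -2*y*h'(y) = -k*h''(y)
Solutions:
 h(y) = C1 + C2*erf(y*sqrt(-1/k))/sqrt(-1/k)


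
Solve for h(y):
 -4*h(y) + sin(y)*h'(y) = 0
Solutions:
 h(y) = C1*(cos(y)^2 - 2*cos(y) + 1)/(cos(y)^2 + 2*cos(y) + 1)


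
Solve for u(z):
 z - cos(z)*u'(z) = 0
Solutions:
 u(z) = C1 + Integral(z/cos(z), z)


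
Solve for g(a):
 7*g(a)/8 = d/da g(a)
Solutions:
 g(a) = C1*exp(7*a/8)


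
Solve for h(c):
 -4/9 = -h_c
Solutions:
 h(c) = C1 + 4*c/9


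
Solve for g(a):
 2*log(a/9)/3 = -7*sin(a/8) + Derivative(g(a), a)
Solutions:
 g(a) = C1 + 2*a*log(a)/3 - 4*a*log(3)/3 - 2*a/3 - 56*cos(a/8)


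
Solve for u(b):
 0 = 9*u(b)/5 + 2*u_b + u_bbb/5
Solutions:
 u(b) = C1*exp(6^(1/3)*b*(-20*3^(1/3)/(81 + sqrt(18561))^(1/3) + 2^(1/3)*(81 + sqrt(18561))^(1/3))/12)*sin(2^(1/3)*3^(1/6)*b*(5/(81 + sqrt(18561))^(1/3) + 2^(1/3)*3^(2/3)*(81 + sqrt(18561))^(1/3)/12)) + C2*exp(6^(1/3)*b*(-20*3^(1/3)/(81 + sqrt(18561))^(1/3) + 2^(1/3)*(81 + sqrt(18561))^(1/3))/12)*cos(2^(1/3)*3^(1/6)*b*(5/(81 + sqrt(18561))^(1/3) + 2^(1/3)*3^(2/3)*(81 + sqrt(18561))^(1/3)/12)) + C3*exp(-6^(1/3)*b*(-20*3^(1/3)/(81 + sqrt(18561))^(1/3) + 2^(1/3)*(81 + sqrt(18561))^(1/3))/6)


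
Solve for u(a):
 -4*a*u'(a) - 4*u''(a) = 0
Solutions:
 u(a) = C1 + C2*erf(sqrt(2)*a/2)


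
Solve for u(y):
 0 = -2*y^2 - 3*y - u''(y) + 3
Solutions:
 u(y) = C1 + C2*y - y^4/6 - y^3/2 + 3*y^2/2


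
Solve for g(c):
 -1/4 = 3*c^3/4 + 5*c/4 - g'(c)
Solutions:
 g(c) = C1 + 3*c^4/16 + 5*c^2/8 + c/4


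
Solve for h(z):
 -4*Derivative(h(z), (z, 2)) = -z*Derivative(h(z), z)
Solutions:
 h(z) = C1 + C2*erfi(sqrt(2)*z/4)


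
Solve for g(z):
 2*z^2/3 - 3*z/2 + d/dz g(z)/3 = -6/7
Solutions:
 g(z) = C1 - 2*z^3/3 + 9*z^2/4 - 18*z/7


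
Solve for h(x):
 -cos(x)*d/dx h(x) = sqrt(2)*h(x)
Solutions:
 h(x) = C1*(sin(x) - 1)^(sqrt(2)/2)/(sin(x) + 1)^(sqrt(2)/2)


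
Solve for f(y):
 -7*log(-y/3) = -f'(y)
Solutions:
 f(y) = C1 + 7*y*log(-y) + 7*y*(-log(3) - 1)


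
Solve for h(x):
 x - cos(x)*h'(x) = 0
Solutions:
 h(x) = C1 + Integral(x/cos(x), x)


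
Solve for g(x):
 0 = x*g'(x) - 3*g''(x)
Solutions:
 g(x) = C1 + C2*erfi(sqrt(6)*x/6)


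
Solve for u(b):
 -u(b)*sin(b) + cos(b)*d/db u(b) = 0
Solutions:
 u(b) = C1/cos(b)


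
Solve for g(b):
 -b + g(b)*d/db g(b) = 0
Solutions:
 g(b) = -sqrt(C1 + b^2)
 g(b) = sqrt(C1 + b^2)


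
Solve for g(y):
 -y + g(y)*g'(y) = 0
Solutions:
 g(y) = -sqrt(C1 + y^2)
 g(y) = sqrt(C1 + y^2)


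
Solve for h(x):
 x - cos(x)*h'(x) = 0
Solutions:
 h(x) = C1 + Integral(x/cos(x), x)


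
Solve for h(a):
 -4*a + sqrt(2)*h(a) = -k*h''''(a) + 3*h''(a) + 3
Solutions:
 h(a) = C1*exp(-sqrt(2)*a*sqrt((3 - sqrt(-4*sqrt(2)*k + 9))/k)/2) + C2*exp(sqrt(2)*a*sqrt((3 - sqrt(-4*sqrt(2)*k + 9))/k)/2) + C3*exp(-sqrt(2)*a*sqrt((sqrt(-4*sqrt(2)*k + 9) + 3)/k)/2) + C4*exp(sqrt(2)*a*sqrt((sqrt(-4*sqrt(2)*k + 9) + 3)/k)/2) + 2*sqrt(2)*a + 3*sqrt(2)/2


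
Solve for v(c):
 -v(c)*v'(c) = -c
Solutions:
 v(c) = -sqrt(C1 + c^2)
 v(c) = sqrt(C1 + c^2)


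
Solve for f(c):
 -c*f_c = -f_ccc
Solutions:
 f(c) = C1 + Integral(C2*airyai(c) + C3*airybi(c), c)


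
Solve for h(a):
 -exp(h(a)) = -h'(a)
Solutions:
 h(a) = log(-1/(C1 + a))


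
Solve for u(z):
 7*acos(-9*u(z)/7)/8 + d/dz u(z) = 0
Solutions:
 Integral(1/acos(-9*_y/7), (_y, u(z))) = C1 - 7*z/8


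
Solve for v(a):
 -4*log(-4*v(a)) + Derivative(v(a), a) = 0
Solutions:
 -Integral(1/(log(-_y) + 2*log(2)), (_y, v(a)))/4 = C1 - a


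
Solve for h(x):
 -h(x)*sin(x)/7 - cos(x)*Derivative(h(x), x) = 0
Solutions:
 h(x) = C1*cos(x)^(1/7)


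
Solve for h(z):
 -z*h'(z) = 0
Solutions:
 h(z) = C1


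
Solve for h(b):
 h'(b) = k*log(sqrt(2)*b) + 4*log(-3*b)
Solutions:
 h(b) = C1 + b*(k + 4)*log(b) + b*(-k + k*log(2)/2 - 4 + 4*log(3) + 4*I*pi)


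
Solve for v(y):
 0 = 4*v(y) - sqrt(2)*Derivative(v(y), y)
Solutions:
 v(y) = C1*exp(2*sqrt(2)*y)


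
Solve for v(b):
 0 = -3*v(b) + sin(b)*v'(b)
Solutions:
 v(b) = C1*(cos(b) - 1)^(3/2)/(cos(b) + 1)^(3/2)


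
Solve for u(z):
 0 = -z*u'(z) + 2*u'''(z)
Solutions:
 u(z) = C1 + Integral(C2*airyai(2^(2/3)*z/2) + C3*airybi(2^(2/3)*z/2), z)


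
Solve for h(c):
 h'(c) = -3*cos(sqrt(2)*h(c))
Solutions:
 h(c) = sqrt(2)*(pi - asin((exp(2*sqrt(2)*C1) + exp(6*sqrt(2)*c))/(exp(2*sqrt(2)*C1) - exp(6*sqrt(2)*c))))/2
 h(c) = sqrt(2)*asin((exp(2*sqrt(2)*C1) + exp(6*sqrt(2)*c))/(exp(2*sqrt(2)*C1) - exp(6*sqrt(2)*c)))/2


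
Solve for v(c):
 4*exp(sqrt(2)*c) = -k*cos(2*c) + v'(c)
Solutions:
 v(c) = C1 + k*sin(2*c)/2 + 2*sqrt(2)*exp(sqrt(2)*c)


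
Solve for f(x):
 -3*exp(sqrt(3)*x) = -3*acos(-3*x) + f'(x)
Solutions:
 f(x) = C1 + 3*x*acos(-3*x) + sqrt(1 - 9*x^2) - sqrt(3)*exp(sqrt(3)*x)


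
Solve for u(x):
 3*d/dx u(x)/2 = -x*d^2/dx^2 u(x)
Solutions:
 u(x) = C1 + C2/sqrt(x)


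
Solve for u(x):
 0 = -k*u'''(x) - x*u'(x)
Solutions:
 u(x) = C1 + Integral(C2*airyai(x*(-1/k)^(1/3)) + C3*airybi(x*(-1/k)^(1/3)), x)


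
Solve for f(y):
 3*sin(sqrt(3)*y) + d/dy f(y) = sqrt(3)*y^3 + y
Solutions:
 f(y) = C1 + sqrt(3)*y^4/4 + y^2/2 + sqrt(3)*cos(sqrt(3)*y)


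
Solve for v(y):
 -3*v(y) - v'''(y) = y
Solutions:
 v(y) = C3*exp(-3^(1/3)*y) - y/3 + (C1*sin(3^(5/6)*y/2) + C2*cos(3^(5/6)*y/2))*exp(3^(1/3)*y/2)


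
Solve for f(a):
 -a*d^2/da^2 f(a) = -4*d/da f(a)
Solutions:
 f(a) = C1 + C2*a^5


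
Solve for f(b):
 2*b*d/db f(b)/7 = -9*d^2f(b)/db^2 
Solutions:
 f(b) = C1 + C2*erf(sqrt(7)*b/21)


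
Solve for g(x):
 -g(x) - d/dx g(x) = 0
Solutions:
 g(x) = C1*exp(-x)


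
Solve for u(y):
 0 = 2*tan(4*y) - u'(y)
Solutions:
 u(y) = C1 - log(cos(4*y))/2


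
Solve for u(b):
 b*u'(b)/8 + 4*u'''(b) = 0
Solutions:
 u(b) = C1 + Integral(C2*airyai(-2^(1/3)*b/4) + C3*airybi(-2^(1/3)*b/4), b)


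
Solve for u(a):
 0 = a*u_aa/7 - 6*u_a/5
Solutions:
 u(a) = C1 + C2*a^(47/5)


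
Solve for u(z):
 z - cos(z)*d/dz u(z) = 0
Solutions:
 u(z) = C1 + Integral(z/cos(z), z)


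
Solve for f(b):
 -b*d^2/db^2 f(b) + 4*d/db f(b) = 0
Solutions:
 f(b) = C1 + C2*b^5


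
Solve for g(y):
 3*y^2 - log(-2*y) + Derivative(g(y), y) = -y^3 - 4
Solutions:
 g(y) = C1 - y^4/4 - y^3 + y*log(-y) + y*(-5 + log(2))


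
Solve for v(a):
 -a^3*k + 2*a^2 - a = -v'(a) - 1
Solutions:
 v(a) = C1 + a^4*k/4 - 2*a^3/3 + a^2/2 - a


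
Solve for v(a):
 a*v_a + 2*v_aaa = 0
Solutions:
 v(a) = C1 + Integral(C2*airyai(-2^(2/3)*a/2) + C3*airybi(-2^(2/3)*a/2), a)


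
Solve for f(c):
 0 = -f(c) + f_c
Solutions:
 f(c) = C1*exp(c)


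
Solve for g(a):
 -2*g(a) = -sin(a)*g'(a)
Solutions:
 g(a) = C1*(cos(a) - 1)/(cos(a) + 1)


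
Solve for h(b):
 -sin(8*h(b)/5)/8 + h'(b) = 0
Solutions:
 -b/8 + 5*log(cos(8*h(b)/5) - 1)/16 - 5*log(cos(8*h(b)/5) + 1)/16 = C1


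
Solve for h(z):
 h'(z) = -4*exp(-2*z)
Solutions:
 h(z) = C1 + 2*exp(-2*z)


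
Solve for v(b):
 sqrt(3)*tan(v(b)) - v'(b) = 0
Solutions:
 v(b) = pi - asin(C1*exp(sqrt(3)*b))
 v(b) = asin(C1*exp(sqrt(3)*b))


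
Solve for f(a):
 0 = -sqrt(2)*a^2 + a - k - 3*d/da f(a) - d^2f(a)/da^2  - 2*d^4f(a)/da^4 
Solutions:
 f(a) = C1 + C4*exp(-a) - sqrt(2)*a^3/9 + sqrt(2)*a^2/9 + a^2/6 - a*k/3 - a/9 - 2*sqrt(2)*a/27 + (C2*sin(sqrt(5)*a/2) + C3*cos(sqrt(5)*a/2))*exp(a/2)


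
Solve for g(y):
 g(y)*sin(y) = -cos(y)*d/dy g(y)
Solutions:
 g(y) = C1*cos(y)


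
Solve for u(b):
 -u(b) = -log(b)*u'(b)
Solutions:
 u(b) = C1*exp(li(b))


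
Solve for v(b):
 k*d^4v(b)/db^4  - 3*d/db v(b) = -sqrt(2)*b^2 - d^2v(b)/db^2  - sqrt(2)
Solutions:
 v(b) = C1 + C2*exp(2^(1/3)*b*(6^(1/3)*(sqrt(3)*sqrt((243 + 4/k)/k^2) - 27/k)^(1/3)/12 - 2^(1/3)*3^(5/6)*I*(sqrt(3)*sqrt((243 + 4/k)/k^2) - 27/k)^(1/3)/12 + 2/(k*(-3^(1/3) + 3^(5/6)*I)*(sqrt(3)*sqrt((243 + 4/k)/k^2) - 27/k)^(1/3)))) + C3*exp(2^(1/3)*b*(6^(1/3)*(sqrt(3)*sqrt((243 + 4/k)/k^2) - 27/k)^(1/3)/12 + 2^(1/3)*3^(5/6)*I*(sqrt(3)*sqrt((243 + 4/k)/k^2) - 27/k)^(1/3)/12 - 2/(k*(3^(1/3) + 3^(5/6)*I)*(sqrt(3)*sqrt((243 + 4/k)/k^2) - 27/k)^(1/3)))) + C4*exp(6^(1/3)*b*(-2^(1/3)*(sqrt(3)*sqrt((243 + 4/k)/k^2) - 27/k)^(1/3) + 2*3^(1/3)/(k*(sqrt(3)*sqrt((243 + 4/k)/k^2) - 27/k)^(1/3)))/6) + sqrt(2)*b^3/9 + sqrt(2)*b^2/9 + 11*sqrt(2)*b/27


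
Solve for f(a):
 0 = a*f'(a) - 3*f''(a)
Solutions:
 f(a) = C1 + C2*erfi(sqrt(6)*a/6)


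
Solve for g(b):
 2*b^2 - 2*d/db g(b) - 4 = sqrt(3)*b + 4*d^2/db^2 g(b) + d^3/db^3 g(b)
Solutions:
 g(b) = C1 + C2*exp(b*(-2 + sqrt(2))) + C3*exp(-b*(sqrt(2) + 2)) + b^3/3 - 2*b^2 - sqrt(3)*b^2/4 + sqrt(3)*b + 5*b


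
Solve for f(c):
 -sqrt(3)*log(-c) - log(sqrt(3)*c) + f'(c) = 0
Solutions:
 f(c) = C1 + c*(1 + sqrt(3))*log(c) + c*(-sqrt(3) - 1 + log(3)/2 + sqrt(3)*I*pi)


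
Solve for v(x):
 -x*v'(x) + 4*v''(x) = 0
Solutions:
 v(x) = C1 + C2*erfi(sqrt(2)*x/4)


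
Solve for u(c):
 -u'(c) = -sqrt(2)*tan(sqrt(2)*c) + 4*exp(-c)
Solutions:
 u(c) = C1 + log(tan(sqrt(2)*c)^2 + 1)/2 + 4*exp(-c)


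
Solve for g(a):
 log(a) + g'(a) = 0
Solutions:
 g(a) = C1 - a*log(a) + a


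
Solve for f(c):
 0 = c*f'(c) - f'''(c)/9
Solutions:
 f(c) = C1 + Integral(C2*airyai(3^(2/3)*c) + C3*airybi(3^(2/3)*c), c)


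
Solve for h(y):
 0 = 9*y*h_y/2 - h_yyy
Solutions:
 h(y) = C1 + Integral(C2*airyai(6^(2/3)*y/2) + C3*airybi(6^(2/3)*y/2), y)


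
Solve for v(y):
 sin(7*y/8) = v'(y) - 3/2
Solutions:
 v(y) = C1 + 3*y/2 - 8*cos(7*y/8)/7


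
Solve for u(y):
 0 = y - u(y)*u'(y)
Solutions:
 u(y) = -sqrt(C1 + y^2)
 u(y) = sqrt(C1 + y^2)


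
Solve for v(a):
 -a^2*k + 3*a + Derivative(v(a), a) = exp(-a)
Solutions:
 v(a) = C1 + a^3*k/3 - 3*a^2/2 - exp(-a)


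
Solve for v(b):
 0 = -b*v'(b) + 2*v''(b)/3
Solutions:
 v(b) = C1 + C2*erfi(sqrt(3)*b/2)


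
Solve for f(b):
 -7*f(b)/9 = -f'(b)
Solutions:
 f(b) = C1*exp(7*b/9)


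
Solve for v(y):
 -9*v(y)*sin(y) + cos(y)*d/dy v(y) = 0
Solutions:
 v(y) = C1/cos(y)^9


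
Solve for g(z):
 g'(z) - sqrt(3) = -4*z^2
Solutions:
 g(z) = C1 - 4*z^3/3 + sqrt(3)*z


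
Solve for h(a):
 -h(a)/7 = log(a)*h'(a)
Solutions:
 h(a) = C1*exp(-li(a)/7)


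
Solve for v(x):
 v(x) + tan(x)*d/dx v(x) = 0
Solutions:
 v(x) = C1/sin(x)


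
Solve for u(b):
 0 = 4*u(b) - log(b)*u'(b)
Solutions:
 u(b) = C1*exp(4*li(b))


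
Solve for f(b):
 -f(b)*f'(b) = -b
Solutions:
 f(b) = -sqrt(C1 + b^2)
 f(b) = sqrt(C1 + b^2)


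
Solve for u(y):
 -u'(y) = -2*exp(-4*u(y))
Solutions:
 u(y) = log(-I*(C1 + 8*y)^(1/4))
 u(y) = log(I*(C1 + 8*y)^(1/4))
 u(y) = log(-(C1 + 8*y)^(1/4))
 u(y) = log(C1 + 8*y)/4


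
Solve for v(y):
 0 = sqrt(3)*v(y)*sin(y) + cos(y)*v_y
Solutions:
 v(y) = C1*cos(y)^(sqrt(3))


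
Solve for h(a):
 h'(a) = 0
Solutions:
 h(a) = C1


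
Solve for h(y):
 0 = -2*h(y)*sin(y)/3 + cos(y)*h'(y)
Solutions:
 h(y) = C1/cos(y)^(2/3)


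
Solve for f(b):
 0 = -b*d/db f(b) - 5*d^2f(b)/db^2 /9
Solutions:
 f(b) = C1 + C2*erf(3*sqrt(10)*b/10)


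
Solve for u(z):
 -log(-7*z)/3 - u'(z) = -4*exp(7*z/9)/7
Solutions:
 u(z) = C1 - z*log(-z)/3 + z*(1 - log(7))/3 + 36*exp(7*z/9)/49


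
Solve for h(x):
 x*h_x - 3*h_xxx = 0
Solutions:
 h(x) = C1 + Integral(C2*airyai(3^(2/3)*x/3) + C3*airybi(3^(2/3)*x/3), x)


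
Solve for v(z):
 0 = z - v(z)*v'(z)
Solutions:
 v(z) = -sqrt(C1 + z^2)
 v(z) = sqrt(C1 + z^2)


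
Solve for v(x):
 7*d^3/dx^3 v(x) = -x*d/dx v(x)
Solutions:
 v(x) = C1 + Integral(C2*airyai(-7^(2/3)*x/7) + C3*airybi(-7^(2/3)*x/7), x)


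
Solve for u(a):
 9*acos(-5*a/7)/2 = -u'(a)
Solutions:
 u(a) = C1 - 9*a*acos(-5*a/7)/2 - 9*sqrt(49 - 25*a^2)/10


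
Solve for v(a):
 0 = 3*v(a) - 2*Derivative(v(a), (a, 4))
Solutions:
 v(a) = C1*exp(-2^(3/4)*3^(1/4)*a/2) + C2*exp(2^(3/4)*3^(1/4)*a/2) + C3*sin(2^(3/4)*3^(1/4)*a/2) + C4*cos(2^(3/4)*3^(1/4)*a/2)


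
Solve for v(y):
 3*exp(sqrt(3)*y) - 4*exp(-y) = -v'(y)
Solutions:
 v(y) = C1 - sqrt(3)*exp(sqrt(3)*y) - 4*exp(-y)


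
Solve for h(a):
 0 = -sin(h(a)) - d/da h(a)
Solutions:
 h(a) = -acos((-C1 - exp(2*a))/(C1 - exp(2*a))) + 2*pi
 h(a) = acos((-C1 - exp(2*a))/(C1 - exp(2*a)))


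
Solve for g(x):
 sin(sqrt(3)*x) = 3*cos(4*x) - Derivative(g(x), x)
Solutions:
 g(x) = C1 + 3*sin(4*x)/4 + sqrt(3)*cos(sqrt(3)*x)/3


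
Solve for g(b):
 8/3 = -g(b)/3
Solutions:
 g(b) = -8


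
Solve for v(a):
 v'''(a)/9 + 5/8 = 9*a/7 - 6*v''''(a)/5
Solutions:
 v(a) = C1 + C2*a + C3*a^2 + C4*exp(-5*a/54) + 27*a^4/56 - 12189*a^3/560


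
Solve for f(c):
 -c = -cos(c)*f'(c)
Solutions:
 f(c) = C1 + Integral(c/cos(c), c)


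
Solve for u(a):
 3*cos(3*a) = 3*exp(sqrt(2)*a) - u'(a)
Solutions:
 u(a) = C1 + 3*sqrt(2)*exp(sqrt(2)*a)/2 - sin(3*a)


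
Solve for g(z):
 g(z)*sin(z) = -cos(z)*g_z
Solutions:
 g(z) = C1*cos(z)


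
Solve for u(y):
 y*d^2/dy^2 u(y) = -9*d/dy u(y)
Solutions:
 u(y) = C1 + C2/y^8


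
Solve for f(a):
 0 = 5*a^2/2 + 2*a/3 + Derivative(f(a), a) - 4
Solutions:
 f(a) = C1 - 5*a^3/6 - a^2/3 + 4*a


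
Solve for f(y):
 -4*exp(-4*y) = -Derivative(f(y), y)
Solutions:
 f(y) = C1 - exp(-4*y)


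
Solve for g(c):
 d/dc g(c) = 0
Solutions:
 g(c) = C1


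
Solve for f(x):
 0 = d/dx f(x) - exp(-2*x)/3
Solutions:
 f(x) = C1 - exp(-2*x)/6


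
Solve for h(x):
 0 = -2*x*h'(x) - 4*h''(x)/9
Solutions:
 h(x) = C1 + C2*erf(3*x/2)


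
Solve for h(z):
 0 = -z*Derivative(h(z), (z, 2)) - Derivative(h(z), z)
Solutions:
 h(z) = C1 + C2*log(z)


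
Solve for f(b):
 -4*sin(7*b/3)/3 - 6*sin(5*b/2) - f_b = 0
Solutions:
 f(b) = C1 + 4*cos(7*b/3)/7 + 12*cos(5*b/2)/5


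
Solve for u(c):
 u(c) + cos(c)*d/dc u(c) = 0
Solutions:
 u(c) = C1*sqrt(sin(c) - 1)/sqrt(sin(c) + 1)


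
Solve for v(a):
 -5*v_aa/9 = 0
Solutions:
 v(a) = C1 + C2*a


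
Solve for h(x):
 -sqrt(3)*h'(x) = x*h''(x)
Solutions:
 h(x) = C1 + C2*x^(1 - sqrt(3))


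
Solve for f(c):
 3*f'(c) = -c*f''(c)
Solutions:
 f(c) = C1 + C2/c^2


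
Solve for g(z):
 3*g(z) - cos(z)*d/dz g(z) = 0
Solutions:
 g(z) = C1*(sin(z) + 1)^(3/2)/(sin(z) - 1)^(3/2)


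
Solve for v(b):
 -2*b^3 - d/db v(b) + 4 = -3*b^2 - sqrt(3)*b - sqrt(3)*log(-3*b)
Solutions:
 v(b) = C1 - b^4/2 + b^3 + sqrt(3)*b^2/2 + sqrt(3)*b*log(-b) + b*(-sqrt(3) + sqrt(3)*log(3) + 4)


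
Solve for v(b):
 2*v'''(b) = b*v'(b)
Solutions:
 v(b) = C1 + Integral(C2*airyai(2^(2/3)*b/2) + C3*airybi(2^(2/3)*b/2), b)


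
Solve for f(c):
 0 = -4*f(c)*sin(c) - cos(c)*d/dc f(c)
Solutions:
 f(c) = C1*cos(c)^4


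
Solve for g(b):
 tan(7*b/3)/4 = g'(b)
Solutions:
 g(b) = C1 - 3*log(cos(7*b/3))/28


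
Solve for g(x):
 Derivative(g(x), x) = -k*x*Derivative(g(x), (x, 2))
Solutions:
 g(x) = C1 + x^(((re(k) - 1)*re(k) + im(k)^2)/(re(k)^2 + im(k)^2))*(C2*sin(log(x)*Abs(im(k))/(re(k)^2 + im(k)^2)) + C3*cos(log(x)*im(k)/(re(k)^2 + im(k)^2)))


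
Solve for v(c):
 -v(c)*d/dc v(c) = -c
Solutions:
 v(c) = -sqrt(C1 + c^2)
 v(c) = sqrt(C1 + c^2)


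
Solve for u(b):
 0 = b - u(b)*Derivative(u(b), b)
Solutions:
 u(b) = -sqrt(C1 + b^2)
 u(b) = sqrt(C1 + b^2)


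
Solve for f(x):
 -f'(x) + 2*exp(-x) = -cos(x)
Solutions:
 f(x) = C1 + sin(x) - 2*exp(-x)


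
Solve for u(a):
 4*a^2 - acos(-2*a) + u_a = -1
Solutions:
 u(a) = C1 - 4*a^3/3 + a*acos(-2*a) - a + sqrt(1 - 4*a^2)/2


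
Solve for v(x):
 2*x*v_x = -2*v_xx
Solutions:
 v(x) = C1 + C2*erf(sqrt(2)*x/2)


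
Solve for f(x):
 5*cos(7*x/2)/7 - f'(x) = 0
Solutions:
 f(x) = C1 + 10*sin(7*x/2)/49


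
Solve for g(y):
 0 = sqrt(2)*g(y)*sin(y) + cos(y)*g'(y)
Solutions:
 g(y) = C1*cos(y)^(sqrt(2))


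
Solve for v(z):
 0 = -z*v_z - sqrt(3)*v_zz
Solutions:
 v(z) = C1 + C2*erf(sqrt(2)*3^(3/4)*z/6)


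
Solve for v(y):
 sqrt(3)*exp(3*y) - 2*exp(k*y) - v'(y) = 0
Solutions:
 v(y) = C1 + sqrt(3)*exp(3*y)/3 - 2*exp(k*y)/k


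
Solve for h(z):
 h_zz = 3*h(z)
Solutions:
 h(z) = C1*exp(-sqrt(3)*z) + C2*exp(sqrt(3)*z)


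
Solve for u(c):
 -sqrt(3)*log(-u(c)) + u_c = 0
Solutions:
 -li(-u(c)) = C1 + sqrt(3)*c


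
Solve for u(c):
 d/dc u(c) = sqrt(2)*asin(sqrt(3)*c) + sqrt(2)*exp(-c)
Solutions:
 u(c) = C1 + sqrt(2)*c*asin(sqrt(3)*c) + sqrt(6)*sqrt(1 - 3*c^2)/3 - sqrt(2)*exp(-c)


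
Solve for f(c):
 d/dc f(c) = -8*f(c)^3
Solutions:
 f(c) = -sqrt(2)*sqrt(-1/(C1 - 8*c))/2
 f(c) = sqrt(2)*sqrt(-1/(C1 - 8*c))/2


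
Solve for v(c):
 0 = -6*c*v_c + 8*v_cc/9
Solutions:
 v(c) = C1 + C2*erfi(3*sqrt(6)*c/4)


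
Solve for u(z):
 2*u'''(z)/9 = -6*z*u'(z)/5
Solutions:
 u(z) = C1 + Integral(C2*airyai(-3*5^(2/3)*z/5) + C3*airybi(-3*5^(2/3)*z/5), z)


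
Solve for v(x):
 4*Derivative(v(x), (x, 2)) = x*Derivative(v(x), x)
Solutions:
 v(x) = C1 + C2*erfi(sqrt(2)*x/4)


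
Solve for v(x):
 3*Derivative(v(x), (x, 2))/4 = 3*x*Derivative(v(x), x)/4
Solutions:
 v(x) = C1 + C2*erfi(sqrt(2)*x/2)


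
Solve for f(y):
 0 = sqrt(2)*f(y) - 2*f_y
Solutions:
 f(y) = C1*exp(sqrt(2)*y/2)


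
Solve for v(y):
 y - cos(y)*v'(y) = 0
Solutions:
 v(y) = C1 + Integral(y/cos(y), y)


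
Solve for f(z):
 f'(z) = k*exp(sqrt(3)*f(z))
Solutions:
 f(z) = sqrt(3)*(2*log(-1/(C1 + k*z)) - log(3))/6


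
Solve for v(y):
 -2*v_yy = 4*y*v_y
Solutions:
 v(y) = C1 + C2*erf(y)


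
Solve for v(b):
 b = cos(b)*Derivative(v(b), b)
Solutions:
 v(b) = C1 + Integral(b/cos(b), b)


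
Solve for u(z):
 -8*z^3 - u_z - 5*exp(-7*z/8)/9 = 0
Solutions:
 u(z) = C1 - 2*z^4 + 40*exp(-7*z/8)/63


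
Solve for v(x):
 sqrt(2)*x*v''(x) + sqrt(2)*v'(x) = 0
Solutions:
 v(x) = C1 + C2*log(x)


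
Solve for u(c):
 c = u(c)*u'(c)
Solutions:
 u(c) = -sqrt(C1 + c^2)
 u(c) = sqrt(C1 + c^2)


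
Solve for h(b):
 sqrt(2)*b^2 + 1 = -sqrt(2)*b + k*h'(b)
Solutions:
 h(b) = C1 + sqrt(2)*b^3/(3*k) + sqrt(2)*b^2/(2*k) + b/k


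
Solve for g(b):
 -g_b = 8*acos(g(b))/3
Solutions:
 Integral(1/acos(_y), (_y, g(b))) = C1 - 8*b/3


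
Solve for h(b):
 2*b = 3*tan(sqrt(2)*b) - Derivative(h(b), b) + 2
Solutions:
 h(b) = C1 - b^2 + 2*b - 3*sqrt(2)*log(cos(sqrt(2)*b))/2


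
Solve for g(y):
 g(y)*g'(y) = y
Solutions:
 g(y) = -sqrt(C1 + y^2)
 g(y) = sqrt(C1 + y^2)


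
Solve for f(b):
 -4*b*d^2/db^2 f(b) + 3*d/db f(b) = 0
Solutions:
 f(b) = C1 + C2*b^(7/4)


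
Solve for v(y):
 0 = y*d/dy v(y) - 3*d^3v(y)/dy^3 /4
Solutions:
 v(y) = C1 + Integral(C2*airyai(6^(2/3)*y/3) + C3*airybi(6^(2/3)*y/3), y)


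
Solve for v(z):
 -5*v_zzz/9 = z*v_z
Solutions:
 v(z) = C1 + Integral(C2*airyai(-15^(2/3)*z/5) + C3*airybi(-15^(2/3)*z/5), z)


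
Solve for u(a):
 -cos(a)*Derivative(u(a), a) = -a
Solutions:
 u(a) = C1 + Integral(a/cos(a), a)


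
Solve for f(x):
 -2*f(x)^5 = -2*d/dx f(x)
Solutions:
 f(x) = -(-1/(C1 + 4*x))^(1/4)
 f(x) = (-1/(C1 + 4*x))^(1/4)
 f(x) = -I*(-1/(C1 + 4*x))^(1/4)
 f(x) = I*(-1/(C1 + 4*x))^(1/4)


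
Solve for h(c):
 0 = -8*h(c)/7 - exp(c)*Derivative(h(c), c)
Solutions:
 h(c) = C1*exp(8*exp(-c)/7)


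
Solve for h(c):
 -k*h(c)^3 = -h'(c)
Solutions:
 h(c) = -sqrt(2)*sqrt(-1/(C1 + c*k))/2
 h(c) = sqrt(2)*sqrt(-1/(C1 + c*k))/2


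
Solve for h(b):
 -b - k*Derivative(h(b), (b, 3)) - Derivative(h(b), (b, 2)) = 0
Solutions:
 h(b) = C1 + C2*b + C3*exp(-b/k) - b^3/6 + b^2*k/2


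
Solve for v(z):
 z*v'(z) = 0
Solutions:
 v(z) = C1


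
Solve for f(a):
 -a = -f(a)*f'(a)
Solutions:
 f(a) = -sqrt(C1 + a^2)
 f(a) = sqrt(C1 + a^2)


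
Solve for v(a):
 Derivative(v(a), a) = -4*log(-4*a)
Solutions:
 v(a) = C1 - 4*a*log(-a) + 4*a*(1 - 2*log(2))


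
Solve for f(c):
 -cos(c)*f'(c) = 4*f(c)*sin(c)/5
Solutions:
 f(c) = C1*cos(c)^(4/5)


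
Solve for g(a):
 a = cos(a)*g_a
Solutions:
 g(a) = C1 + Integral(a/cos(a), a)


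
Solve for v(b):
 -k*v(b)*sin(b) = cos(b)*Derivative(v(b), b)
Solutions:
 v(b) = C1*exp(k*log(cos(b)))


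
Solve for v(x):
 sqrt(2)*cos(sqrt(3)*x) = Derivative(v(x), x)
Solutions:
 v(x) = C1 + sqrt(6)*sin(sqrt(3)*x)/3


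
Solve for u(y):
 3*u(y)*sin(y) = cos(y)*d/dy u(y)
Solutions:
 u(y) = C1/cos(y)^3


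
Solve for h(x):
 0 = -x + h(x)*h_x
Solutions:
 h(x) = -sqrt(C1 + x^2)
 h(x) = sqrt(C1 + x^2)


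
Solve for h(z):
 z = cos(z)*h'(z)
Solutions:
 h(z) = C1 + Integral(z/cos(z), z)


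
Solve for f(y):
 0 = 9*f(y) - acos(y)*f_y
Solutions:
 f(y) = C1*exp(9*Integral(1/acos(y), y))


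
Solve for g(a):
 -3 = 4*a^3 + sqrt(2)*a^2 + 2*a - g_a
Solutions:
 g(a) = C1 + a^4 + sqrt(2)*a^3/3 + a^2 + 3*a


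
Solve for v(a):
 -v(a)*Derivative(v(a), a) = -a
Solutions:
 v(a) = -sqrt(C1 + a^2)
 v(a) = sqrt(C1 + a^2)


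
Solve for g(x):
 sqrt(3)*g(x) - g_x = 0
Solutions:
 g(x) = C1*exp(sqrt(3)*x)


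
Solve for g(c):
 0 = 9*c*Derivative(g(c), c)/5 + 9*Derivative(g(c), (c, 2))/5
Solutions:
 g(c) = C1 + C2*erf(sqrt(2)*c/2)


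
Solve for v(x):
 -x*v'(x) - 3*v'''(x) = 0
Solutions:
 v(x) = C1 + Integral(C2*airyai(-3^(2/3)*x/3) + C3*airybi(-3^(2/3)*x/3), x)


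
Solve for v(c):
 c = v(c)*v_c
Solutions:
 v(c) = -sqrt(C1 + c^2)
 v(c) = sqrt(C1 + c^2)


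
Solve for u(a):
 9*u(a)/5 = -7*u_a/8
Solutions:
 u(a) = C1*exp(-72*a/35)


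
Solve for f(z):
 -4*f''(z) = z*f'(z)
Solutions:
 f(z) = C1 + C2*erf(sqrt(2)*z/4)


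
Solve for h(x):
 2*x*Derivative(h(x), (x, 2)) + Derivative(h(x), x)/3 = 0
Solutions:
 h(x) = C1 + C2*x^(5/6)


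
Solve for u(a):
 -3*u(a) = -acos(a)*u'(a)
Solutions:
 u(a) = C1*exp(3*Integral(1/acos(a), a))


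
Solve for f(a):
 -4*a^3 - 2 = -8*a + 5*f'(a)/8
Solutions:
 f(a) = C1 - 8*a^4/5 + 32*a^2/5 - 16*a/5


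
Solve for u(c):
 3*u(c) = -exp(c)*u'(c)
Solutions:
 u(c) = C1*exp(3*exp(-c))


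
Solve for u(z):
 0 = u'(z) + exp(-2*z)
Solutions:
 u(z) = C1 + exp(-2*z)/2


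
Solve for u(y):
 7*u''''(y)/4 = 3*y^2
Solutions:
 u(y) = C1 + C2*y + C3*y^2 + C4*y^3 + y^6/210


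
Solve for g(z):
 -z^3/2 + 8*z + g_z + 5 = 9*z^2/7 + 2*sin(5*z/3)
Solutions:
 g(z) = C1 + z^4/8 + 3*z^3/7 - 4*z^2 - 5*z - 6*cos(5*z/3)/5


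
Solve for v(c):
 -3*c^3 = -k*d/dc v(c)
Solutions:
 v(c) = C1 + 3*c^4/(4*k)


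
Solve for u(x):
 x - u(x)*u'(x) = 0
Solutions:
 u(x) = -sqrt(C1 + x^2)
 u(x) = sqrt(C1 + x^2)


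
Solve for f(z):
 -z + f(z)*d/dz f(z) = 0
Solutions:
 f(z) = -sqrt(C1 + z^2)
 f(z) = sqrt(C1 + z^2)


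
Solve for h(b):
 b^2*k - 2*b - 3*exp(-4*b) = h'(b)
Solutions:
 h(b) = C1 + b^3*k/3 - b^2 + 3*exp(-4*b)/4


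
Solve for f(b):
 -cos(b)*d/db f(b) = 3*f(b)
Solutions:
 f(b) = C1*(sin(b) - 1)^(3/2)/(sin(b) + 1)^(3/2)


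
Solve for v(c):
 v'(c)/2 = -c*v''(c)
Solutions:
 v(c) = C1 + C2*sqrt(c)


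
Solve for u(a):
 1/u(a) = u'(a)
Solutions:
 u(a) = -sqrt(C1 + 2*a)
 u(a) = sqrt(C1 + 2*a)


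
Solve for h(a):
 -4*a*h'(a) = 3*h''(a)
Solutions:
 h(a) = C1 + C2*erf(sqrt(6)*a/3)


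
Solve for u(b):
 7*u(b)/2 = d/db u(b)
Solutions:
 u(b) = C1*exp(7*b/2)


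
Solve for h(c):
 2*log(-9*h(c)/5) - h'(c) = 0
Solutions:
 -Integral(1/(log(-_y) - log(5) + 2*log(3)), (_y, h(c)))/2 = C1 - c


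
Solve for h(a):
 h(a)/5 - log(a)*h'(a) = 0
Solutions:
 h(a) = C1*exp(li(a)/5)


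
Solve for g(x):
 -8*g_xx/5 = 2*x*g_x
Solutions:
 g(x) = C1 + C2*erf(sqrt(10)*x/4)


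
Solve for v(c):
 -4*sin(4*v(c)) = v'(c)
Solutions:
 v(c) = -acos((-C1 - exp(32*c))/(C1 - exp(32*c)))/4 + pi/2
 v(c) = acos((-C1 - exp(32*c))/(C1 - exp(32*c)))/4


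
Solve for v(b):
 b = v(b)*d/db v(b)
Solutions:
 v(b) = -sqrt(C1 + b^2)
 v(b) = sqrt(C1 + b^2)


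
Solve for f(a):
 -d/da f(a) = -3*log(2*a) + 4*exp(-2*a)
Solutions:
 f(a) = C1 + 3*a*log(a) + 3*a*(-1 + log(2)) + 2*exp(-2*a)


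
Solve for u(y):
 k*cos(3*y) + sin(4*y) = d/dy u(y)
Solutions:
 u(y) = C1 + k*sin(3*y)/3 - cos(4*y)/4


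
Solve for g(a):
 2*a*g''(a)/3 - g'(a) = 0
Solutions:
 g(a) = C1 + C2*a^(5/2)


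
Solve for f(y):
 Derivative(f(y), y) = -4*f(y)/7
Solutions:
 f(y) = C1*exp(-4*y/7)


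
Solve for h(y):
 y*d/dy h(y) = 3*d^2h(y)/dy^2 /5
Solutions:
 h(y) = C1 + C2*erfi(sqrt(30)*y/6)


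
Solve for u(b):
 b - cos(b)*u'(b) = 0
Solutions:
 u(b) = C1 + Integral(b/cos(b), b)


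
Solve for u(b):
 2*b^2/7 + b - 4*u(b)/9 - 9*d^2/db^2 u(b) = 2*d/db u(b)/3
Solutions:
 u(b) = 9*b^2/14 + 9*b/28 + (C1*sin(sqrt(35)*b/27) + C2*cos(sqrt(35)*b/27))*exp(-b/27) - 1485/56


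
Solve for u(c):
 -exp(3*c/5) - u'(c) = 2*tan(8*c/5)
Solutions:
 u(c) = C1 - 5*exp(3*c/5)/3 + 5*log(cos(8*c/5))/4


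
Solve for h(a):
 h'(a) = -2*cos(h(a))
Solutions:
 h(a) = pi - asin((C1 + exp(4*a))/(C1 - exp(4*a)))
 h(a) = asin((C1 + exp(4*a))/(C1 - exp(4*a)))


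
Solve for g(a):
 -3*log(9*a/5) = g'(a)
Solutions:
 g(a) = C1 - 3*a*log(a) + a*log(125/729) + 3*a


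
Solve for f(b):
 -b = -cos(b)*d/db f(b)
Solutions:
 f(b) = C1 + Integral(b/cos(b), b)


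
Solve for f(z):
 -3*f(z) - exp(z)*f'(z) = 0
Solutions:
 f(z) = C1*exp(3*exp(-z))


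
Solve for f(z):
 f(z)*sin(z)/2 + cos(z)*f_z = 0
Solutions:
 f(z) = C1*sqrt(cos(z))


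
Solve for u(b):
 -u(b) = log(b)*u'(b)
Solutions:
 u(b) = C1*exp(-li(b))


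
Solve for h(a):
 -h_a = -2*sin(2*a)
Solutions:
 h(a) = C1 - cos(2*a)


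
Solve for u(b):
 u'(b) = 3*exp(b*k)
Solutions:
 u(b) = C1 + 3*exp(b*k)/k


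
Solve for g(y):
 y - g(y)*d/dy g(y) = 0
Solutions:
 g(y) = -sqrt(C1 + y^2)
 g(y) = sqrt(C1 + y^2)


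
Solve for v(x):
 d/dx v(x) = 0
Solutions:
 v(x) = C1


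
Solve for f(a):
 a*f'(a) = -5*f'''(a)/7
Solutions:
 f(a) = C1 + Integral(C2*airyai(-5^(2/3)*7^(1/3)*a/5) + C3*airybi(-5^(2/3)*7^(1/3)*a/5), a)


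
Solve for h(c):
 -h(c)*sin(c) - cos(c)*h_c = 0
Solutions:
 h(c) = C1*cos(c)


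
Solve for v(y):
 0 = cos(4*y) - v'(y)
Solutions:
 v(y) = C1 + sin(4*y)/4


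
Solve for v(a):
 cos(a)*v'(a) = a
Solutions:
 v(a) = C1 + Integral(a/cos(a), a)


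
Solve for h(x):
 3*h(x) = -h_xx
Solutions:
 h(x) = C1*sin(sqrt(3)*x) + C2*cos(sqrt(3)*x)


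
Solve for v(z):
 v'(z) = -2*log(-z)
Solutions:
 v(z) = C1 - 2*z*log(-z) + 2*z


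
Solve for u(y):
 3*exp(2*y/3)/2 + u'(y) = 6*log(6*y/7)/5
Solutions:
 u(y) = C1 + 6*y*log(y)/5 + 6*y*(-log(7) - 1 + log(6))/5 - 9*exp(2*y/3)/4


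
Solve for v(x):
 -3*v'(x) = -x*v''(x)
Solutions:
 v(x) = C1 + C2*x^4


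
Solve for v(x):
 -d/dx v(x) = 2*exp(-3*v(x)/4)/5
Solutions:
 v(x) = 4*log(C1 - 3*x/10)/3
 v(x) = 4*log((-150^(1/3) - 3^(5/6)*50^(1/3)*I)*(C1 - 2*x)^(1/3)/20)
 v(x) = 4*log((-150^(1/3) + 3^(5/6)*50^(1/3)*I)*(C1 - 2*x)^(1/3)/20)


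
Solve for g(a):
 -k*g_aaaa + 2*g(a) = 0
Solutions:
 g(a) = C1*exp(-2^(1/4)*a*(1/k)^(1/4)) + C2*exp(2^(1/4)*a*(1/k)^(1/4)) + C3*exp(-2^(1/4)*I*a*(1/k)^(1/4)) + C4*exp(2^(1/4)*I*a*(1/k)^(1/4))


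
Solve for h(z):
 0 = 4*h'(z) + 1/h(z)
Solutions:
 h(z) = -sqrt(C1 - 2*z)/2
 h(z) = sqrt(C1 - 2*z)/2


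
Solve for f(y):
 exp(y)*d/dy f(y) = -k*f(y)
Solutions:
 f(y) = C1*exp(k*exp(-y))


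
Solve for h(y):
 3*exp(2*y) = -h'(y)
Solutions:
 h(y) = C1 - 3*exp(2*y)/2


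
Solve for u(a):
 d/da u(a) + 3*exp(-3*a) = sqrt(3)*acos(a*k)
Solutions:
 u(a) = C1 - Piecewise((-sqrt(3)*a*acos(a*k) - exp(-3*a) + sqrt(3)*sqrt(-a^2*k^2 + 1)/k, Ne(k, 0)), (-sqrt(3)*pi*a/2 - exp(-3*a), True))


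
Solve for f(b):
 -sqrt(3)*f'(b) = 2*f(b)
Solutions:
 f(b) = C1*exp(-2*sqrt(3)*b/3)


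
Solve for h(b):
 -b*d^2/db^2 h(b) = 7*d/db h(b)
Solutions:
 h(b) = C1 + C2/b^6


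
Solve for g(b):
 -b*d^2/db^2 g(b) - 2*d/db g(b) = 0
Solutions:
 g(b) = C1 + C2/b


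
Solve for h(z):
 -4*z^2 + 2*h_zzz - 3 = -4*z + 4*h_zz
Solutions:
 h(z) = C1 + C2*z + C3*exp(2*z) - z^4/12 - 3*z^2/8


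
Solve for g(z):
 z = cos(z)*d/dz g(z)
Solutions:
 g(z) = C1 + Integral(z/cos(z), z)


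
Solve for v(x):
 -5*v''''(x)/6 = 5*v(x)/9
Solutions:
 v(x) = (C1*sin(6^(3/4)*x/6) + C2*cos(6^(3/4)*x/6))*exp(-6^(3/4)*x/6) + (C3*sin(6^(3/4)*x/6) + C4*cos(6^(3/4)*x/6))*exp(6^(3/4)*x/6)


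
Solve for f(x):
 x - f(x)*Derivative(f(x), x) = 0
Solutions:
 f(x) = -sqrt(C1 + x^2)
 f(x) = sqrt(C1 + x^2)


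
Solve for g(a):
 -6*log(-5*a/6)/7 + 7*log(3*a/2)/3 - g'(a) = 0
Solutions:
 g(a) = C1 + 31*a*log(a)/21 + a*(-49*log(2) - 31 - 18*log(5) + 18*log(6) + 49*log(3) - 18*I*pi)/21


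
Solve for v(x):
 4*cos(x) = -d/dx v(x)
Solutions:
 v(x) = C1 - 4*sin(x)


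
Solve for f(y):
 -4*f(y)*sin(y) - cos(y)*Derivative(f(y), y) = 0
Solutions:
 f(y) = C1*cos(y)^4


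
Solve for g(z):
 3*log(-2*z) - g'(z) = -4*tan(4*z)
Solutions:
 g(z) = C1 + 3*z*log(-z) - 3*z + 3*z*log(2) - log(cos(4*z))


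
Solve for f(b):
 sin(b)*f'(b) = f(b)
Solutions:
 f(b) = C1*sqrt(cos(b) - 1)/sqrt(cos(b) + 1)


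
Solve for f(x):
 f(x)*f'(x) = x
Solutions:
 f(x) = -sqrt(C1 + x^2)
 f(x) = sqrt(C1 + x^2)


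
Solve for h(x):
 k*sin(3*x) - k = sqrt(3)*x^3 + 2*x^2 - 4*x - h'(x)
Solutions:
 h(x) = C1 + k*x + k*cos(3*x)/3 + sqrt(3)*x^4/4 + 2*x^3/3 - 2*x^2


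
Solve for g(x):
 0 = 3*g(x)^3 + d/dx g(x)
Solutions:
 g(x) = -sqrt(2)*sqrt(-1/(C1 - 3*x))/2
 g(x) = sqrt(2)*sqrt(-1/(C1 - 3*x))/2


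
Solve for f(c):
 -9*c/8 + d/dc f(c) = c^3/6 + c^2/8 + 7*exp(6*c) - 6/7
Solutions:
 f(c) = C1 + c^4/24 + c^3/24 + 9*c^2/16 - 6*c/7 + 7*exp(6*c)/6


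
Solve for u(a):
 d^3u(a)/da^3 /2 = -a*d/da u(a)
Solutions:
 u(a) = C1 + Integral(C2*airyai(-2^(1/3)*a) + C3*airybi(-2^(1/3)*a), a)


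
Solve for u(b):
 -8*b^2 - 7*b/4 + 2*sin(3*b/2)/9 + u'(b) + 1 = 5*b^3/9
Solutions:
 u(b) = C1 + 5*b^4/36 + 8*b^3/3 + 7*b^2/8 - b + 4*cos(3*b/2)/27


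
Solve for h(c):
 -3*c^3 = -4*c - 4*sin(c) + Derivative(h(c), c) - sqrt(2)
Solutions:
 h(c) = C1 - 3*c^4/4 + 2*c^2 + sqrt(2)*c - 4*cos(c)


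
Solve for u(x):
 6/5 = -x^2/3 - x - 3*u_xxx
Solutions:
 u(x) = C1 + C2*x + C3*x^2 - x^5/540 - x^4/72 - x^3/15


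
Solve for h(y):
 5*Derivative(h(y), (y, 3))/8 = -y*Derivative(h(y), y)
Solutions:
 h(y) = C1 + Integral(C2*airyai(-2*5^(2/3)*y/5) + C3*airybi(-2*5^(2/3)*y/5), y)


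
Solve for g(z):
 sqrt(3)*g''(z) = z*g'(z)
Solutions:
 g(z) = C1 + C2*erfi(sqrt(2)*3^(3/4)*z/6)


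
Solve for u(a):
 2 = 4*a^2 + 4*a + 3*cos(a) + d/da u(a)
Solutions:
 u(a) = C1 - 4*a^3/3 - 2*a^2 + 2*a - 3*sin(a)


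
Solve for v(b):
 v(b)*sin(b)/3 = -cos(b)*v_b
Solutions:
 v(b) = C1*cos(b)^(1/3)


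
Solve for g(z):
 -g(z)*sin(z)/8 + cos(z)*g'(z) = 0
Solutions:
 g(z) = C1/cos(z)^(1/8)


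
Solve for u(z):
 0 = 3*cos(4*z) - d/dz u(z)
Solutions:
 u(z) = C1 + 3*sin(4*z)/4


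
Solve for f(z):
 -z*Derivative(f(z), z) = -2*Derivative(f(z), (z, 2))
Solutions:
 f(z) = C1 + C2*erfi(z/2)


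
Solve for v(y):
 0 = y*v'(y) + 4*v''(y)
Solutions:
 v(y) = C1 + C2*erf(sqrt(2)*y/4)


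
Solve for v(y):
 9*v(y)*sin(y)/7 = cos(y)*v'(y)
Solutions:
 v(y) = C1/cos(y)^(9/7)


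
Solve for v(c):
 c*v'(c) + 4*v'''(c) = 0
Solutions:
 v(c) = C1 + Integral(C2*airyai(-2^(1/3)*c/2) + C3*airybi(-2^(1/3)*c/2), c)


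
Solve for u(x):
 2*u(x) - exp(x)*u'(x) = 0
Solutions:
 u(x) = C1*exp(-2*exp(-x))


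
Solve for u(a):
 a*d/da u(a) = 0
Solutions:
 u(a) = C1


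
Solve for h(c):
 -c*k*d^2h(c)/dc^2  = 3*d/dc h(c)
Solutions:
 h(c) = C1 + c^(((re(k) - 3)*re(k) + im(k)^2)/(re(k)^2 + im(k)^2))*(C2*sin(3*log(c)*Abs(im(k))/(re(k)^2 + im(k)^2)) + C3*cos(3*log(c)*im(k)/(re(k)^2 + im(k)^2)))


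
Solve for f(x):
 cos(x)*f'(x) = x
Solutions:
 f(x) = C1 + Integral(x/cos(x), x)


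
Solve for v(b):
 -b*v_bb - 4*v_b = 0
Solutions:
 v(b) = C1 + C2/b^3


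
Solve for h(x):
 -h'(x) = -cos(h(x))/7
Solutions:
 -x/7 - log(sin(h(x)) - 1)/2 + log(sin(h(x)) + 1)/2 = C1


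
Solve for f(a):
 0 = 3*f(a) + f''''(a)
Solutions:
 f(a) = (C1*sin(sqrt(2)*3^(1/4)*a/2) + C2*cos(sqrt(2)*3^(1/4)*a/2))*exp(-sqrt(2)*3^(1/4)*a/2) + (C3*sin(sqrt(2)*3^(1/4)*a/2) + C4*cos(sqrt(2)*3^(1/4)*a/2))*exp(sqrt(2)*3^(1/4)*a/2)


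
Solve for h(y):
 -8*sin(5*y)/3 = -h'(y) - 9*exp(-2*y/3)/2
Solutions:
 h(y) = C1 - 8*cos(5*y)/15 + 27*exp(-2*y/3)/4


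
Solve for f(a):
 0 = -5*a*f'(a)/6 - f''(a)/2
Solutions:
 f(a) = C1 + C2*erf(sqrt(30)*a/6)


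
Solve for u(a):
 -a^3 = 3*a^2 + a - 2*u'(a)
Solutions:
 u(a) = C1 + a^4/8 + a^3/2 + a^2/4


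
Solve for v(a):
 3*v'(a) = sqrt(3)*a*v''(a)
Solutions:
 v(a) = C1 + C2*a^(1 + sqrt(3))


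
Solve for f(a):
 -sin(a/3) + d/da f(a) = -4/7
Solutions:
 f(a) = C1 - 4*a/7 - 3*cos(a/3)


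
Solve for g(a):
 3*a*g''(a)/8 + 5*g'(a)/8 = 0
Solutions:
 g(a) = C1 + C2/a^(2/3)


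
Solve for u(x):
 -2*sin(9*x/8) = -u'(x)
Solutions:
 u(x) = C1 - 16*cos(9*x/8)/9


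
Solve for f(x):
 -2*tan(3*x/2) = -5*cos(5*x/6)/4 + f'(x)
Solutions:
 f(x) = C1 + 4*log(cos(3*x/2))/3 + 3*sin(5*x/6)/2


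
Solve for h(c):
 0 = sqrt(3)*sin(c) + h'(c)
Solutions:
 h(c) = C1 + sqrt(3)*cos(c)


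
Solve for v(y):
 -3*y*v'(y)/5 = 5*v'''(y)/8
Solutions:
 v(y) = C1 + Integral(C2*airyai(-2*15^(1/3)*y/5) + C3*airybi(-2*15^(1/3)*y/5), y)


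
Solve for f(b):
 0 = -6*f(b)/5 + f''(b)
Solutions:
 f(b) = C1*exp(-sqrt(30)*b/5) + C2*exp(sqrt(30)*b/5)


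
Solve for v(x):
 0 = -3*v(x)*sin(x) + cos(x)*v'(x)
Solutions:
 v(x) = C1/cos(x)^3


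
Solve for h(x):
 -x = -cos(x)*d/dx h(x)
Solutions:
 h(x) = C1 + Integral(x/cos(x), x)


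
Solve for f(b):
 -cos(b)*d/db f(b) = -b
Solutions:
 f(b) = C1 + Integral(b/cos(b), b)


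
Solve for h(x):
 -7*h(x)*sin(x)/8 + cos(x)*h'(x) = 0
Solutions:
 h(x) = C1/cos(x)^(7/8)


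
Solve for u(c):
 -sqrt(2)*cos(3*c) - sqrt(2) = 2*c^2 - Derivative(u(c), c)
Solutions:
 u(c) = C1 + 2*c^3/3 + sqrt(2)*c + sqrt(2)*sin(3*c)/3


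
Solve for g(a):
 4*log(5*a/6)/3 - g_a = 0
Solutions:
 g(a) = C1 + 4*a*log(a)/3 - 4*a*log(6)/3 - 4*a/3 + 4*a*log(5)/3


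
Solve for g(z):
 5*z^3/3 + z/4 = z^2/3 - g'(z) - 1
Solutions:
 g(z) = C1 - 5*z^4/12 + z^3/9 - z^2/8 - z


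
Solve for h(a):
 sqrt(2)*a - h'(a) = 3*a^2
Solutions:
 h(a) = C1 - a^3 + sqrt(2)*a^2/2


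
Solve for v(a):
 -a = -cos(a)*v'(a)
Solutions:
 v(a) = C1 + Integral(a/cos(a), a)


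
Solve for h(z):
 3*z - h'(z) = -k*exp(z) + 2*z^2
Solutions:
 h(z) = C1 + k*exp(z) - 2*z^3/3 + 3*z^2/2


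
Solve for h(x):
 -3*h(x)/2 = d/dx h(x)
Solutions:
 h(x) = C1*exp(-3*x/2)


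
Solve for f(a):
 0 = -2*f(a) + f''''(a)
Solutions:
 f(a) = C1*exp(-2^(1/4)*a) + C2*exp(2^(1/4)*a) + C3*sin(2^(1/4)*a) + C4*cos(2^(1/4)*a)


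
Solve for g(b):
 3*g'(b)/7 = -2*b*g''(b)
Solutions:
 g(b) = C1 + C2*b^(11/14)


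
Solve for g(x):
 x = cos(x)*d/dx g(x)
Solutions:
 g(x) = C1 + Integral(x/cos(x), x)


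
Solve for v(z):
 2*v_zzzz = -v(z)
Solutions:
 v(z) = (C1*sin(2^(1/4)*z/2) + C2*cos(2^(1/4)*z/2))*exp(-2^(1/4)*z/2) + (C3*sin(2^(1/4)*z/2) + C4*cos(2^(1/4)*z/2))*exp(2^(1/4)*z/2)


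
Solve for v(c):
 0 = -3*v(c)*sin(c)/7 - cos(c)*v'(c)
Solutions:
 v(c) = C1*cos(c)^(3/7)


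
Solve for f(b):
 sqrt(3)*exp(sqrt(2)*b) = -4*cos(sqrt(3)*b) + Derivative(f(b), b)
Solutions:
 f(b) = C1 + sqrt(6)*exp(sqrt(2)*b)/2 + 4*sqrt(3)*sin(sqrt(3)*b)/3


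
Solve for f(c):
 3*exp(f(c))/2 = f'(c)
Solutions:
 f(c) = log(-1/(C1 + 3*c)) + log(2)


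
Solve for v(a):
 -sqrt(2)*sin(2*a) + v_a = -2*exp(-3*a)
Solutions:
 v(a) = C1 - sqrt(2)*cos(2*a)/2 + 2*exp(-3*a)/3


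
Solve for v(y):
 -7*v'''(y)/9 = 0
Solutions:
 v(y) = C1 + C2*y + C3*y^2


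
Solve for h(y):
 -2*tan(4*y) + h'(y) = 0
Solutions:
 h(y) = C1 - log(cos(4*y))/2


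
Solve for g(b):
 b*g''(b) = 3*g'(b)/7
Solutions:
 g(b) = C1 + C2*b^(10/7)


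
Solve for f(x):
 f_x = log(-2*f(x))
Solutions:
 -Integral(1/(log(-_y) + log(2)), (_y, f(x))) = C1 - x


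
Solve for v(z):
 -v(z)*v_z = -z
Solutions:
 v(z) = -sqrt(C1 + z^2)
 v(z) = sqrt(C1 + z^2)


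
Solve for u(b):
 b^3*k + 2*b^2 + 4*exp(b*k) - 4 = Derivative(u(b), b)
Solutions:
 u(b) = C1 + b^4*k/4 + 2*b^3/3 - 4*b + 4*exp(b*k)/k


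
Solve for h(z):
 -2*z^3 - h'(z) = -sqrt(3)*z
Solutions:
 h(z) = C1 - z^4/2 + sqrt(3)*z^2/2


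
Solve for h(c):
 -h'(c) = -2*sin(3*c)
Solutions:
 h(c) = C1 - 2*cos(3*c)/3


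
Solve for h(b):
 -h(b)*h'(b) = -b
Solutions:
 h(b) = -sqrt(C1 + b^2)
 h(b) = sqrt(C1 + b^2)


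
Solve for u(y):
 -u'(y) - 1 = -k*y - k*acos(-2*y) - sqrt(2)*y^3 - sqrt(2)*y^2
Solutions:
 u(y) = C1 + k*y^2/2 + k*(y*acos(-2*y) + sqrt(1 - 4*y^2)/2) + sqrt(2)*y^4/4 + sqrt(2)*y^3/3 - y


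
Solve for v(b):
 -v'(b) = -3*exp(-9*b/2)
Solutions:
 v(b) = C1 - 2*exp(-9*b/2)/3


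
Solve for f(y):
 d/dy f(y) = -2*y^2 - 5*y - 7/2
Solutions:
 f(y) = C1 - 2*y^3/3 - 5*y^2/2 - 7*y/2


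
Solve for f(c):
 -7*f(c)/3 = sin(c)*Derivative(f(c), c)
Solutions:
 f(c) = C1*(cos(c) + 1)^(7/6)/(cos(c) - 1)^(7/6)


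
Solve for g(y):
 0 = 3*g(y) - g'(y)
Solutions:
 g(y) = C1*exp(3*y)


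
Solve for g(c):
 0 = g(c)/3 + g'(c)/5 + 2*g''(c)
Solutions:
 g(c) = (C1*sin(sqrt(591)*c/60) + C2*cos(sqrt(591)*c/60))*exp(-c/20)


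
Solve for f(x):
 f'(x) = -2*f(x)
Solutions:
 f(x) = C1*exp(-2*x)


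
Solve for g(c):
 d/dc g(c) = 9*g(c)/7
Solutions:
 g(c) = C1*exp(9*c/7)


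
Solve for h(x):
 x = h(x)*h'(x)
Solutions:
 h(x) = -sqrt(C1 + x^2)
 h(x) = sqrt(C1 + x^2)


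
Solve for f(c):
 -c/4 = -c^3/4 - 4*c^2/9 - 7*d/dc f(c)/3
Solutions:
 f(c) = C1 - 3*c^4/112 - 4*c^3/63 + 3*c^2/56


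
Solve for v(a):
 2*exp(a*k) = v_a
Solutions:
 v(a) = C1 + 2*exp(a*k)/k
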